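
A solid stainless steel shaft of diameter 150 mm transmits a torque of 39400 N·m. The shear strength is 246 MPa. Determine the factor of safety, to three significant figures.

τ = 16T/(πd³) = 16×3.9400×10^7/(π×150³) = 59.46 MPa.
n = τ_limit/τ = 246/59.46 = 4.138.

n = 4.14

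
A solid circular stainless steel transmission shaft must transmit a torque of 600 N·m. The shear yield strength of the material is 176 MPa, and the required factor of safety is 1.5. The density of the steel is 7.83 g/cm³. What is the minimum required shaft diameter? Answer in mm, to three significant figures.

d = 29.6 mm

Allowable shear stress τ_allow = 176/1.5 = 117.3 MPa.
For a solid shaft τ = 16T/(πd³), so d³ = 16T/(π τ_allow) = 16×600000/(π×117.3) = 26040 mm³.
d = (26040)^(1/3) = 29.64 mm.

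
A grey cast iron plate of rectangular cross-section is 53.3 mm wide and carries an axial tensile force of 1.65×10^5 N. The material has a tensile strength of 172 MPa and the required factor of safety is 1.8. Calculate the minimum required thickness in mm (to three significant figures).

t = 32.4 mm

σ_allow = 172/1.8 = 95.56 MPa.
Required area A = F/σ_allow = 165000/95.56 = 1727 mm².
t = A/w = 1727/53.3 = 32.40 mm.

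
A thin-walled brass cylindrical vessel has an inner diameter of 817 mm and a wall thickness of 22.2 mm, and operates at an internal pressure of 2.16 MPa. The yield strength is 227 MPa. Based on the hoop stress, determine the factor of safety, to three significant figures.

σ_h = pD/(2t) = 2.16×817/(2×22.2) = 39.75 MPa.
n = 227/39.75 = 5.711.

n = 5.71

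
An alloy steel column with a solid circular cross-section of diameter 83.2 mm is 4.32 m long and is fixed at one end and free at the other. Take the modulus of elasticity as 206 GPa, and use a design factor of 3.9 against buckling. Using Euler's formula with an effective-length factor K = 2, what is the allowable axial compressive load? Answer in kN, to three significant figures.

P_allow = 16.4 kN

I = πd⁴/64 = π×83.2⁴/64 = 2.352×10^6 mm⁴.
Effective length L_e = KL = 2×4.32 m = 8640 mm.
Euler critical load P_cr = π²EI/L_e² = π²×206000×2.352×10^6/8640² = 64060 N.
P_allow = P_cr/n = 64060/3.9 = 16430 N.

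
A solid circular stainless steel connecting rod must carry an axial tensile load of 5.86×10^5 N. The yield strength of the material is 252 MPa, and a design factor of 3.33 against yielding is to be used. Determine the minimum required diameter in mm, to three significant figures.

Allowable stress σ_allow = 252/3.33 = 75.68 MPa.
Required area A = F/σ_allow = 586000/75.68 = 7744 mm².
A = πd²/4 → d = √(4A/π) = 99.29 mm.

d = 99.3 mm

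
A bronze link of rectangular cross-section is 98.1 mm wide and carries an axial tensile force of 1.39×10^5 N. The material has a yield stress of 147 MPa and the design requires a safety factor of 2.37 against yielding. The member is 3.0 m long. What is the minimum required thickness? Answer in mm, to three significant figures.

σ_allow = 147/2.37 = 62.03 MPa.
Required area A = F/σ_allow = 139000/62.03 = 2241 mm².
t = A/w = 2241/98.1 = 22.84 mm.

t = 22.8 mm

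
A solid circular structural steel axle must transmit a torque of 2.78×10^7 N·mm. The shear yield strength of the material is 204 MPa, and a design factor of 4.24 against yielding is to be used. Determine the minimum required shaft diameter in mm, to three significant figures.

Allowable shear stress τ_allow = 204/4.24 = 48.11 MPa.
For a solid shaft τ = 16T/(πd³), so d³ = 16T/(π τ_allow) = 16×2.7800×10^7/(π×48.11) = 2.943×10^6 mm³.
d = (2.943×10^6)^(1/3) = 143.3 mm.

d = 143 mm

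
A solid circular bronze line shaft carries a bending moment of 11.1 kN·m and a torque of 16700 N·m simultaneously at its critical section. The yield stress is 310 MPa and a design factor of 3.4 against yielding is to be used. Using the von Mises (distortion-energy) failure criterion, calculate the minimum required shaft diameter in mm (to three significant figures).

σ_allow = σ_y/n = 310/3.4 = 91.18 MPa.
For a solid shaft σ_b = 32M/(πd³) and τ = 16T/(πd³), so the von Mises stress is σ' = (16/πd³)·√(4M²+3T²).
√(4M²+3T²) = √(4×(1.110×10^7)² + 3×(1.670×10^7)²) = 3.646×10^7 N·mm.
d³ = 16×3.646×10^7/(π×91.18) = 2.037×10^6 mm³.
d = 126.8 mm.

d = 127 mm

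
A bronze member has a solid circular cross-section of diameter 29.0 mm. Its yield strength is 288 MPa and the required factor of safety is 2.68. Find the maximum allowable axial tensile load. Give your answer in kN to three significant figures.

σ_allow = 288/2.68 = 107.5 MPa.
A = πd²/4 = π×29.0²/4 = 660.5 mm².
F_allow = σ_allow × A = 107.5×660.5 = 70980 N.

F_allow = 71.0 kN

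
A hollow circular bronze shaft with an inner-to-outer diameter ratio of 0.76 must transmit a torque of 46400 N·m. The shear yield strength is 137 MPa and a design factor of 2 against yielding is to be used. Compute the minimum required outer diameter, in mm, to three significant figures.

τ_allow = 137/2 = 68.50 MPa.
For a hollow shaft τ = 16T/[πd_o³(1−k⁴)] with k = 0.76, so 1−k⁴ = 0.6664.
d_o³ = 16T/[π τ_allow (1−k⁴)] = 16×4.6400×10^7/(π×68.50×0.6664) = 5.177×10^6 mm³.
d_o = 173.0 mm.

d_o = 173 mm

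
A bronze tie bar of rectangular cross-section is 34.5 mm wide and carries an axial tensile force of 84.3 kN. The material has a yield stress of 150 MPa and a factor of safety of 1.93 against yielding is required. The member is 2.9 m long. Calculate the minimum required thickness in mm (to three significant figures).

t = 31.4 mm

σ_allow = 150/1.93 = 77.72 MPa.
Required area A = F/σ_allow = 84300/77.72 = 1085 mm².
t = A/w = 1085/34.5 = 31.44 mm.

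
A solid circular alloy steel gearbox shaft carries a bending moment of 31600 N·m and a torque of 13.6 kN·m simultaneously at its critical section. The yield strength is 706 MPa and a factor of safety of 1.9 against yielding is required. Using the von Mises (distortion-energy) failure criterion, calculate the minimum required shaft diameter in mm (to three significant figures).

d = 97.4 mm

σ_allow = σ_y/n = 706/1.9 = 371.6 MPa.
For a solid shaft σ_b = 32M/(πd³) and τ = 16T/(πd³), so the von Mises stress is σ' = (16/πd³)·√(4M²+3T²).
√(4M²+3T²) = √(4×(3.160×10^7)² + 3×(1.360×10^7)²) = 6.745×10^7 N·mm.
d³ = 16×6.745×10^7/(π×371.6) = 924400 mm³.
d = 97.42 mm.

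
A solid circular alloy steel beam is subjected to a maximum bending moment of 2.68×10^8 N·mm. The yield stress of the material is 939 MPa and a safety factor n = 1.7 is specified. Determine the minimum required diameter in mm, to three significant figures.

σ_allow = 939/1.7 = 552.4 MPa.
For a solid circular section σ = 32M/(πd³), so d³ = 32M/(π σ_allow) = 32×2.6800×10^8/(π×552.4) = 4.942×10^6 mm³.
d = 170.3 mm.

d = 170 mm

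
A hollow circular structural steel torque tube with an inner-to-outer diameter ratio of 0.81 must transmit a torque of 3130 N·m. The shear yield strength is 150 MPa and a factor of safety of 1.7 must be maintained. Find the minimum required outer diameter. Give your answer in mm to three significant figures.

τ_allow = 150/1.7 = 88.24 MPa.
For a hollow shaft τ = 16T/[πd_o³(1−k⁴)] with k = 0.81, so 1−k⁴ = 0.5695.
d_o³ = 16T/[π τ_allow (1−k⁴)] = 16×3130000/(π×88.24×0.5695) = 317200 mm³.
d_o = 68.20 mm.

d_o = 68.2 mm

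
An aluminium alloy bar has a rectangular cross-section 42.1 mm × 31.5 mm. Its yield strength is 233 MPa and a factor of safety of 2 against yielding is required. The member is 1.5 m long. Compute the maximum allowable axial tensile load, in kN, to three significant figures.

σ_allow = 233/2 = 116.5 MPa.
A = 42.1×31.5 = 1326 mm².
F_allow = σ_allow × A = 116.5×1326 = 154500 N.

F_allow = 154 kN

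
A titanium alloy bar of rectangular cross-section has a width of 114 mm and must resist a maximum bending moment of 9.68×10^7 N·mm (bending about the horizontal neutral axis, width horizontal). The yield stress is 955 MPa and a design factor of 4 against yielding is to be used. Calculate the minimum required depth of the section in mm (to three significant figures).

σ_allow = 955/4 = 238.8 MPa.
For a rectangular section σ = 6M/(bh²), so h² = 6M/(b σ_allow) = 6×9.6800×10^7/(114×238.8) = 21340 mm².
h = 146.1 mm.

h = 146 mm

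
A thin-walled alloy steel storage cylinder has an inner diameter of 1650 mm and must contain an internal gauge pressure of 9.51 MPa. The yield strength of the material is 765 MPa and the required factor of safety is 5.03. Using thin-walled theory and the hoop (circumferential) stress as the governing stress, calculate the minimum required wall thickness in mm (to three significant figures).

t = 51.6 mm

σ_allow = 765/5.03 = 152.1 MPa.
Hoop stress σ_h = pD/(2t), so t = pD/(2σ_allow) = 9.51×1650/(2×152.1) = 51.59 mm.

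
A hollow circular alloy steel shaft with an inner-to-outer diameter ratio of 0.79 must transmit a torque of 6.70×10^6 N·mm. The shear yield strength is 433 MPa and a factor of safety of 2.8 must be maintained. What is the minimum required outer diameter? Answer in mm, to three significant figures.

d_o = 71.2 mm

τ_allow = 433/2.8 = 154.6 MPa.
For a hollow shaft τ = 16T/[πd_o³(1−k⁴)] with k = 0.79, so 1−k⁴ = 0.6105.
d_o³ = 16T/[π τ_allow (1−k⁴)] = 16×6700000/(π×154.6×0.6105) = 361400 mm³.
d_o = 71.23 mm.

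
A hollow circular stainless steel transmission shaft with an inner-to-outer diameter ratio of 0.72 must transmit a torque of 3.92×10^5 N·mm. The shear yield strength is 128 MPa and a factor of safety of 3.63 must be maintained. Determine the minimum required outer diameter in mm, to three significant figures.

d_o = 42.6 mm

τ_allow = 128/3.63 = 35.26 MPa.
For a hollow shaft τ = 16T/[πd_o³(1−k⁴)] with k = 0.72, so 1−k⁴ = 0.7313.
d_o³ = 16T/[π τ_allow (1−k⁴)] = 16×392000/(π×35.26×0.7313) = 77420 mm³.
d_o = 42.62 mm.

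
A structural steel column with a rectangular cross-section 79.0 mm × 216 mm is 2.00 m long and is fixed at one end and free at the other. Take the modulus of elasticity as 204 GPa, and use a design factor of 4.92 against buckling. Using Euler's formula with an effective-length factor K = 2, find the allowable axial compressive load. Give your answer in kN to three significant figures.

Buckling occurs about the weak axis: I_min = h·b³/12 = 216×79.0³/12 = 8.875×10^6 mm⁴ (b = 79.0 mm is the smaller dimension).
Effective length L_e = KL = 2×2.00 m = 4000 mm.
Euler critical load P_cr = π²EI/L_e² = π²×204000×8.875×10^6/4000² = 1.117×10^6 N.
P_allow = P_cr/n = 1.117×10^6/4.92 = 227000 N.

P_allow = 227 kN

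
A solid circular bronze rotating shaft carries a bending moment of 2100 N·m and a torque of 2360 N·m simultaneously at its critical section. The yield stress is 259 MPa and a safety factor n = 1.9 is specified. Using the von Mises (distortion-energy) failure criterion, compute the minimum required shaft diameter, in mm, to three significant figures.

d = 60.3 mm

σ_allow = σ_y/n = 259/1.9 = 136.3 MPa.
For a solid shaft σ_b = 32M/(πd³) and τ = 16T/(πd³), so the von Mises stress is σ' = (16/πd³)·√(4M²+3T²).
√(4M²+3T²) = √(4×(2.100×10^6)² + 3×(2.360×10^6)²) = 5.861×10^6 N·mm.
d³ = 16×5.861×10^6/(π×136.3) = 219000 mm³.
d = 60.27 mm.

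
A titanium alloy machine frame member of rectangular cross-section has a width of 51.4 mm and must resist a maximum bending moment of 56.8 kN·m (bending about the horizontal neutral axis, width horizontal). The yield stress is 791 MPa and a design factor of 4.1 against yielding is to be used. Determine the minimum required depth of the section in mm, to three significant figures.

σ_allow = 791/4.1 = 192.9 MPa.
For a rectangular section σ = 6M/(bh²), so h² = 6M/(b σ_allow) = 6×5.6800×10^7/(51.4×192.9) = 34370 mm².
h = 185.4 mm.

h = 185 mm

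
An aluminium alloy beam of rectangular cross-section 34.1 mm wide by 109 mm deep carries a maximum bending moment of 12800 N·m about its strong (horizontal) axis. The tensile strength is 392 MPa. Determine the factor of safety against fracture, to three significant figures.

n = 2.07

Section modulus S = bh²/6 = 34.1×109²/6 = 67520 mm³.
σ = M/S = 1.2800×10^7/67520 = 189.6 MPa.
n = 392/189.6 = 2.068.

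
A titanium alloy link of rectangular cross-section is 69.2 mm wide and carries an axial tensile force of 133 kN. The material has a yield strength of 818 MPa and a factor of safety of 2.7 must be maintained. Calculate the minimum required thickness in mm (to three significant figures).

σ_allow = 818/2.7 = 303.0 MPa.
Required area A = F/σ_allow = 133000/303.0 = 439.0 mm².
t = A/w = 439.0/69.2 = 6.344 mm.

t = 6.34 mm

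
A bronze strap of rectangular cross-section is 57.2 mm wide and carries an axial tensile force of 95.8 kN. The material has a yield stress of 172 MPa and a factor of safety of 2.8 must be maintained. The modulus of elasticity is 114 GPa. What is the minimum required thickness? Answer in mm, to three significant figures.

σ_allow = 172/2.8 = 61.43 MPa.
Required area A = F/σ_allow = 95800/61.43 = 1560 mm².
t = A/w = 1560/57.2 = 27.26 mm.

t = 27.3 mm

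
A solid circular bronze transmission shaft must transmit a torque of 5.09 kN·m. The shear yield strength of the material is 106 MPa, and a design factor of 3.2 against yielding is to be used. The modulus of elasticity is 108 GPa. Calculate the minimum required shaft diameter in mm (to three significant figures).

Allowable shear stress τ_allow = 106/3.2 = 33.12 MPa.
For a solid shaft τ = 16T/(πd³), so d³ = 16T/(π τ_allow) = 16×5090000/(π×33.12) = 782600 mm³.
d = (782600)^(1/3) = 92.15 mm.

d = 92.2 mm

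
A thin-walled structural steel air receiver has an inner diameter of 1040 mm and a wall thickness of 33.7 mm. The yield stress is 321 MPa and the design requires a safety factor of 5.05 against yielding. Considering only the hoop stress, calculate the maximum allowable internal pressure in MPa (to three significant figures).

p_allow = 4.12 MPa

σ_allow = 321/5.05 = 63.56 MPa.
σ_h = pD/(2t) → p_allow = 2σ_allow t/D = 2×63.56×33.7/1040 = 4.119 MPa.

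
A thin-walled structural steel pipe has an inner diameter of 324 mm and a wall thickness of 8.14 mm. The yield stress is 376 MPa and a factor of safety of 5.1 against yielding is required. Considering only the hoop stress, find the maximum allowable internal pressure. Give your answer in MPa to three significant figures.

p_allow = 3.70 MPa

σ_allow = 376/5.1 = 73.73 MPa.
σ_h = pD/(2t) → p_allow = 2σ_allow t/D = 2×73.73×8.14/324 = 3.704 MPa.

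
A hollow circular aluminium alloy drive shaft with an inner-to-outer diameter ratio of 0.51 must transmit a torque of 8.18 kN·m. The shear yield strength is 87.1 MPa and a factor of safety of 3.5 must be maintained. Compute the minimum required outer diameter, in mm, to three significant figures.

d_o = 122 mm

τ_allow = 87.1/3.5 = 24.89 MPa.
For a hollow shaft τ = 16T/[πd_o³(1−k⁴)] with k = 0.51, so 1−k⁴ = 0.9323.
d_o³ = 16T/[π τ_allow (1−k⁴)] = 16×8180000/(π×24.89×0.9323) = 1.796×10^6 mm³.
d_o = 121.5 mm.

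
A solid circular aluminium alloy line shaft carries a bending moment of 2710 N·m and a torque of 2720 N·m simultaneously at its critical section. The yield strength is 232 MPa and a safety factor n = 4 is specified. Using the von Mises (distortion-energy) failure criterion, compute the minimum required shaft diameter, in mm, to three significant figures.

d = 85.8 mm

σ_allow = σ_y/n = 232/4 = 58.00 MPa.
For a solid shaft σ_b = 32M/(πd³) and τ = 16T/(πd³), so the von Mises stress is σ' = (16/πd³)·√(4M²+3T²).
√(4M²+3T²) = √(4×(2.710×10^6)² + 3×(2.720×10^6)²) = 7.181×10^6 N·mm.
d³ = 16×7.181×10^6/(π×58.00) = 630600 mm³.
d = 85.75 mm.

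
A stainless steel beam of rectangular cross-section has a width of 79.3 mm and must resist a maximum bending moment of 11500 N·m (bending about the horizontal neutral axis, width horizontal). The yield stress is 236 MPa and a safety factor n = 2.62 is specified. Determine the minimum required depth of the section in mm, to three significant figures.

σ_allow = 236/2.62 = 90.08 MPa.
For a rectangular section σ = 6M/(bh²), so h² = 6M/(b σ_allow) = 6×1.1500×10^7/(79.3×90.08) = 9660 mm².
h = 98.28 mm.

h = 98.3 mm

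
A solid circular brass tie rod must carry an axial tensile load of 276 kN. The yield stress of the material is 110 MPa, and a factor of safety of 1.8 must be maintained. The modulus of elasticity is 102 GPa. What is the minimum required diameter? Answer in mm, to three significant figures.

Allowable stress σ_allow = 110/1.8 = 61.11 MPa.
Required area A = F/σ_allow = 276000/61.11 = 4516 mm².
A = πd²/4 → d = √(4A/π) = 75.83 mm.

d = 75.8 mm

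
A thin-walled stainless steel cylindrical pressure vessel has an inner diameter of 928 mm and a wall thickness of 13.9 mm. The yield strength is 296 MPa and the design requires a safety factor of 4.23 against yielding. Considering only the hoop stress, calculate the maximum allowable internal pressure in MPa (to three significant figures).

p_allow = 2.10 MPa

σ_allow = 296/4.23 = 69.98 MPa.
σ_h = pD/(2t) → p_allow = 2σ_allow t/D = 2×69.98×13.9/928 = 2.096 MPa.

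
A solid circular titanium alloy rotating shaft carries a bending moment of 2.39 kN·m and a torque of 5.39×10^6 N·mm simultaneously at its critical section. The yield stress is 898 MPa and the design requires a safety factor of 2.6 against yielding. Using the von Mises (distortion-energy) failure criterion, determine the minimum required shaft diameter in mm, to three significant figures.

σ_allow = σ_y/n = 898/2.6 = 345.4 MPa.
For a solid shaft σ_b = 32M/(πd³) and τ = 16T/(πd³), so the von Mises stress is σ' = (16/πd³)·√(4M²+3T²).
√(4M²+3T²) = √(4×(2.390×10^6)² + 3×(5.390×10^6)²) = 1.049×10^7 N·mm.
d³ = 16×1.049×10^7/(π×345.4) = 154700 mm³.
d = 53.68 mm.

d = 53.7 mm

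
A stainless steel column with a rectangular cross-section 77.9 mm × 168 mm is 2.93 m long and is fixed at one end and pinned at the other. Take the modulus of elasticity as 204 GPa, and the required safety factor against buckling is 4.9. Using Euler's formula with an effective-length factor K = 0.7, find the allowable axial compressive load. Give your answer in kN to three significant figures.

Buckling occurs about the weak axis: I_min = h·b³/12 = 168×77.9³/12 = 6.618×10^6 mm⁴ (b = 77.9 mm is the smaller dimension).
Effective length L_e = KL = 0.7×2.93 m = 2051 mm.
Euler critical load P_cr = π²EI/L_e² = π²×204000×6.618×10^6/2051² = 3.168×10^6 N.
P_allow = P_cr/n = 3.168×10^6/4.9 = 646500 N.

P_allow = 646 kN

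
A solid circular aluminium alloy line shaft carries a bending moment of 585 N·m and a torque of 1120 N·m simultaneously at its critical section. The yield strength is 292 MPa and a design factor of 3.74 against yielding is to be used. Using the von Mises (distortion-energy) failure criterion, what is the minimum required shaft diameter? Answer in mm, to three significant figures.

σ_allow = σ_y/n = 292/3.74 = 78.07 MPa.
For a solid shaft σ_b = 32M/(πd³) and τ = 16T/(πd³), so the von Mises stress is σ' = (16/πd³)·√(4M²+3T²).
√(4M²+3T²) = √(4×(585000)² + 3×(1.120×10^6)²) = 2.265×10^6 N·mm.
d³ = 16×2.265×10^6/(π×78.07) = 147800 mm³.
d = 52.87 mm.

d = 52.9 mm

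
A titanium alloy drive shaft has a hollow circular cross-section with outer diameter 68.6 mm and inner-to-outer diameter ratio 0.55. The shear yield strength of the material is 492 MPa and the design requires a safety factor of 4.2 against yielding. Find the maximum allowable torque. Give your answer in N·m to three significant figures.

T_allow = 6750 N·m

τ_allow = 492/4.2 = 117.1 MPa.
For a hollow shaft T_allow = τ_allow·πd_o³(1−k⁴)/16 with 1−k⁴ = 0.9085, so πd_o³(1−k⁴)/16 = 57590 mm³.
T_allow = 117.1×57590 = 6.746×10^6 N·mm = 6746 N·m.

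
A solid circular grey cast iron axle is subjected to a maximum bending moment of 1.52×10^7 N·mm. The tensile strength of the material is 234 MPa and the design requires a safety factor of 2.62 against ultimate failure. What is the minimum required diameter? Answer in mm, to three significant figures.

d = 120 mm

σ_allow = 234/2.62 = 89.31 MPa.
For a solid circular section σ = 32M/(πd³), so d³ = 32M/(π σ_allow) = 32×1.5200×10^7/(π×89.31) = 1.734×10^6 mm³.
d = 120.1 mm.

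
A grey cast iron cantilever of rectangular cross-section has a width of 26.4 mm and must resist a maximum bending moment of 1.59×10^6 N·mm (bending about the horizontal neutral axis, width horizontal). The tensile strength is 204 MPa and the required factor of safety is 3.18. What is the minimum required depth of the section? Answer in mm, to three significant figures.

σ_allow = 204/3.18 = 64.15 MPa.
For a rectangular section σ = 6M/(bh²), so h² = 6M/(b σ_allow) = 6×1590000/(26.4×64.15) = 5633 mm².
h = 75.05 mm.

h = 75.1 mm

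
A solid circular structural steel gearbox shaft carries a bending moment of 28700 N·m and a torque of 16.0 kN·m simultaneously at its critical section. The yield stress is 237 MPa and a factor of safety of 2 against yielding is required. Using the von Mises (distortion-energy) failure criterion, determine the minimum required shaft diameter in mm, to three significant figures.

d = 140 mm

σ_allow = σ_y/n = 237/2 = 118.5 MPa.
For a solid shaft σ_b = 32M/(πd³) and τ = 16T/(πd³), so the von Mises stress is σ' = (16/πd³)·√(4M²+3T²).
√(4M²+3T²) = √(4×(2.870×10^7)² + 3×(1.600×10^7)²) = 6.374×10^7 N·mm.
d³ = 16×6.374×10^7/(π×118.5) = 2.739×10^6 mm³.
d = 139.9 mm.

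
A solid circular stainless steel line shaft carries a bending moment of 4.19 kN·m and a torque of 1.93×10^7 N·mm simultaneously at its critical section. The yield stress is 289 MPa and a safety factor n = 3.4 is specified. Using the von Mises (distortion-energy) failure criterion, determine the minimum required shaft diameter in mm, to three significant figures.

d = 127 mm

σ_allow = σ_y/n = 289/3.4 = 85.00 MPa.
For a solid shaft σ_b = 32M/(πd³) and τ = 16T/(πd³), so the von Mises stress is σ' = (16/πd³)·√(4M²+3T²).
√(4M²+3T²) = √(4×(4.190×10^6)² + 3×(1.930×10^7)²) = 3.446×10^7 N·mm.
d³ = 16×3.446×10^7/(π×85.00) = 2.065×10^6 mm³.
d = 127.3 mm.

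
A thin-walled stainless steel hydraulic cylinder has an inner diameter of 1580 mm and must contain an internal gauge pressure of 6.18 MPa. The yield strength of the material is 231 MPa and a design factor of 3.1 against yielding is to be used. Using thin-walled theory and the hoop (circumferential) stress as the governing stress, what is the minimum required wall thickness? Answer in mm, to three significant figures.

σ_allow = 231/3.1 = 74.52 MPa.
Hoop stress σ_h = pD/(2t), so t = pD/(2σ_allow) = 6.18×1580/(2×74.52) = 65.52 mm.

t = 65.5 mm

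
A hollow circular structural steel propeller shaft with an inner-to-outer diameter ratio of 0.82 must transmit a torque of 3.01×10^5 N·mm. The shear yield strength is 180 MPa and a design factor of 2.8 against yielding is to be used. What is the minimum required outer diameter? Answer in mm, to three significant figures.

d_o = 35.2 mm

τ_allow = 180/2.8 = 64.29 MPa.
For a hollow shaft τ = 16T/[πd_o³(1−k⁴)] with k = 0.82, so 1−k⁴ = 0.5479.
d_o³ = 16T/[π τ_allow (1−k⁴)] = 16×301000/(π×64.29×0.5479) = 43520 mm³.
d_o = 35.18 mm.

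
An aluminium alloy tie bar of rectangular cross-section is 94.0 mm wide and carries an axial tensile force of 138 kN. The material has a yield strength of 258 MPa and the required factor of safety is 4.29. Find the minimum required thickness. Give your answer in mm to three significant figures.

t = 24.4 mm

σ_allow = 258/4.29 = 60.14 MPa.
Required area A = F/σ_allow = 138000/60.14 = 2295 mm².
t = A/w = 2295/94.0 = 24.41 mm.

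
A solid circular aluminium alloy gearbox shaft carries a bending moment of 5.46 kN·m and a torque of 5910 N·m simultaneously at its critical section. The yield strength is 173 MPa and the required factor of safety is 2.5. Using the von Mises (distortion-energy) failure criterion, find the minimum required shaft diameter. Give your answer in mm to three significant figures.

σ_allow = σ_y/n = 173/2.5 = 69.20 MPa.
For a solid shaft σ_b = 32M/(πd³) and τ = 16T/(πd³), so the von Mises stress is σ' = (16/πd³)·√(4M²+3T²).
√(4M²+3T²) = √(4×(5.460×10^6)² + 3×(5.910×10^6)²) = 1.497×10^7 N·mm.
d³ = 16×1.497×10^7/(π×69.20) = 1.102×10^6 mm³.
d = 103.3 mm.

d = 103 mm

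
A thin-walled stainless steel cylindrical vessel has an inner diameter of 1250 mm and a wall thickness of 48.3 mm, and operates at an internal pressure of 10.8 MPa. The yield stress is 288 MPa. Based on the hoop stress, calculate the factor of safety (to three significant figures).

n = 2.06

σ_h = pD/(2t) = 10.8×1250/(2×48.3) = 139.8 MPa.
n = 288/139.8 = 2.061.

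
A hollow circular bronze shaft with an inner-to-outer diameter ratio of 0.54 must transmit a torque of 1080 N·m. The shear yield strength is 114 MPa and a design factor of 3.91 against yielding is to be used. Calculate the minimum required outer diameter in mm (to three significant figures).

d_o = 59.1 mm

τ_allow = 114/3.91 = 29.16 MPa.
For a hollow shaft τ = 16T/[πd_o³(1−k⁴)] with k = 0.54, so 1−k⁴ = 0.9150.
d_o³ = 16T/[π τ_allow (1−k⁴)] = 16×1080000/(π×29.16×0.9150) = 206200 mm³.
d_o = 59.08 mm.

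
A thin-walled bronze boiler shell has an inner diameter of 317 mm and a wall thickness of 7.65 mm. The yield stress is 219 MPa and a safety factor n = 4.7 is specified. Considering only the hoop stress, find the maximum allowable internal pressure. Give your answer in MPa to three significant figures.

σ_allow = 219/4.7 = 46.60 MPa.
σ_h = pD/(2t) → p_allow = 2σ_allow t/D = 2×46.60×7.65/317 = 2.249 MPa.

p_allow = 2.25 MPa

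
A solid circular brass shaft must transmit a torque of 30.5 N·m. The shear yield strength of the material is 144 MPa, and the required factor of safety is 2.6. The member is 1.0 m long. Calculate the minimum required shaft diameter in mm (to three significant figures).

Allowable shear stress τ_allow = 144/2.6 = 55.38 MPa.
For a solid shaft τ = 16T/(πd³), so d³ = 16T/(π τ_allow) = 16×30500/(π×55.38) = 2805 mm³.
d = (2805)^(1/3) = 14.10 mm.

d = 14.1 mm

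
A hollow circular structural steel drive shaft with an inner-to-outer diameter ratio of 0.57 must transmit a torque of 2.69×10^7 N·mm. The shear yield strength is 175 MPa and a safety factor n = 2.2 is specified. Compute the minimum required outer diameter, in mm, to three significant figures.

τ_allow = 175/2.2 = 79.55 MPa.
For a hollow shaft τ = 16T/[πd_o³(1−k⁴)] with k = 0.57, so 1−k⁴ = 0.8944.
d_o³ = 16T/[π τ_allow (1−k⁴)] = 16×2.6900×10^7/(π×79.55×0.8944) = 1.926×10^6 mm³.
d_o = 124.4 mm.

d_o = 124 mm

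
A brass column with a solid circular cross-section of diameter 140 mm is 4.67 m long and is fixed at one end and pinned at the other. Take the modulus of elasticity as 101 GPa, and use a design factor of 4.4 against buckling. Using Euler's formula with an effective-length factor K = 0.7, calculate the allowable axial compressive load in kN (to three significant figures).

P_allow = 400 kN

I = πd⁴/64 = π×140⁴/64 = 1.886×10^7 mm⁴.
Effective length L_e = KL = 0.7×4.67 m = 3269 mm.
Euler critical load P_cr = π²EI/L_e² = π²×101000×1.886×10^7/3269² = 1.759×10^6 N.
P_allow = P_cr/n = 1.759×10^6/4.4 = 399800 N.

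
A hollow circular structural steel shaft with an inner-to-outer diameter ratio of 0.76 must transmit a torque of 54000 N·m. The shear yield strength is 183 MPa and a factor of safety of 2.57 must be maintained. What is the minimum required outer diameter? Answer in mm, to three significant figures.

d_o = 180 mm

τ_allow = 183/2.57 = 71.21 MPa.
For a hollow shaft τ = 16T/[πd_o³(1−k⁴)] with k = 0.76, so 1−k⁴ = 0.6664.
d_o³ = 16T/[π τ_allow (1−k⁴)] = 16×5.4000×10^7/(π×71.21×0.6664) = 5.796×10^6 mm³.
d_o = 179.6 mm.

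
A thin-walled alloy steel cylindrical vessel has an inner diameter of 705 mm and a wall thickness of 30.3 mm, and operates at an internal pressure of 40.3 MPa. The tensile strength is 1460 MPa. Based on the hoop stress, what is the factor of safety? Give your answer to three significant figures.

n = 3.11

σ_h = pD/(2t) = 40.3×705/(2×30.3) = 468.8 MPa.
n = 1460/468.8 = 3.114.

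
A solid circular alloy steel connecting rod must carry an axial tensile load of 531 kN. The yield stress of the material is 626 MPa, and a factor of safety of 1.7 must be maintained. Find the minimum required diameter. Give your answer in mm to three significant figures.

Allowable stress σ_allow = 626/1.7 = 368.2 MPa.
Required area A = F/σ_allow = 531000/368.2 = 1442 mm².
A = πd²/4 → d = √(4A/π) = 42.85 mm.

d = 42.8 mm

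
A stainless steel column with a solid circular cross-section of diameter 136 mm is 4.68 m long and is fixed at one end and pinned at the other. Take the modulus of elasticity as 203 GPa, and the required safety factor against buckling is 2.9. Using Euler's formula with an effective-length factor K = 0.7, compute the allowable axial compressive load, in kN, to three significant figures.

P_allow = 1080 kN

I = πd⁴/64 = π×136⁴/64 = 1.679×10^7 mm⁴.
Effective length L_e = KL = 0.7×4.68 m = 3276 mm.
Euler critical load P_cr = π²EI/L_e² = π²×203000×1.679×10^7/3276² = 3.135×10^6 N.
P_allow = P_cr/n = 3.135×10^6/2.9 = 1.081×10^6 N.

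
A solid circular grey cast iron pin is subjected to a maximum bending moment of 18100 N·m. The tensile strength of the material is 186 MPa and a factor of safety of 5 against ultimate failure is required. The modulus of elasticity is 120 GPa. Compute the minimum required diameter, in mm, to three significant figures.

d = 170 mm

σ_allow = 186/5 = 37.20 MPa.
For a solid circular section σ = 32M/(πd³), so d³ = 32M/(π σ_allow) = 32×1.8100×10^7/(π×37.20) = 4.956×10^6 mm³.
d = 170.5 mm.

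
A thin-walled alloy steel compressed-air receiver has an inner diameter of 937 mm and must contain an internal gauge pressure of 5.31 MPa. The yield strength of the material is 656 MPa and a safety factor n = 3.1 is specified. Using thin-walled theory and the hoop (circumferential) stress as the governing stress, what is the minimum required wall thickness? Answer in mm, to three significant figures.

t = 11.8 mm

σ_allow = 656/3.1 = 211.6 MPa.
Hoop stress σ_h = pD/(2t), so t = pD/(2σ_allow) = 5.31×937/(2×211.6) = 11.76 mm.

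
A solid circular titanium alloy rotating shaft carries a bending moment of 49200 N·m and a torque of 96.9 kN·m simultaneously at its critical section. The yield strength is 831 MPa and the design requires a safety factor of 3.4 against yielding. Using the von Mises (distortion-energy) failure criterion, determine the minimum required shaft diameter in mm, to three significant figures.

d = 159 mm

σ_allow = σ_y/n = 831/3.4 = 244.4 MPa.
For a solid shaft σ_b = 32M/(πd³) and τ = 16T/(πd³), so the von Mises stress is σ' = (16/πd³)·√(4M²+3T²).
√(4M²+3T²) = √(4×(4.920×10^7)² + 3×(9.690×10^7)²) = 1.946×10^8 N·mm.
d³ = 16×1.946×10^8/(π×244.4) = 4.054×10^6 mm³.
d = 159.5 mm.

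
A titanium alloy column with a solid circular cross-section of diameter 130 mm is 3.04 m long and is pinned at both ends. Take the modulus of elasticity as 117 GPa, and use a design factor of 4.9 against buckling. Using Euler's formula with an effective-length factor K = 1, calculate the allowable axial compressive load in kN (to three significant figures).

P_allow = 358 kN

I = πd⁴/64 = π×130⁴/64 = 1.402×10^7 mm⁴.
Effective length L_e = KL = 1×3.04 m = 3040 mm.
Euler critical load P_cr = π²EI/L_e² = π²×117000×1.402×10^7/3040² = 1.752×10^6 N.
P_allow = P_cr/n = 1.752×10^6/4.9 = 357500 N.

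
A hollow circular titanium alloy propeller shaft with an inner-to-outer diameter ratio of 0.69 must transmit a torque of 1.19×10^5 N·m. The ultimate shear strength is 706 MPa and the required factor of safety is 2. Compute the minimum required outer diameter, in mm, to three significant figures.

τ_allow = 706/2 = 353.0 MPa.
For a hollow shaft τ = 16T/[πd_o³(1−k⁴)] with k = 0.69, so 1−k⁴ = 0.7733.
d_o³ = 16T/[π τ_allow (1−k⁴)] = 16×1.1900×10^8/(π×353.0×0.7733) = 2.220×10^6 mm³.
d_o = 130.5 mm.

d_o = 130 mm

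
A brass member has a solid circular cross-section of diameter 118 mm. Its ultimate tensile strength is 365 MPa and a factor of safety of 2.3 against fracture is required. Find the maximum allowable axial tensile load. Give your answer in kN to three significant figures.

F_allow = 1740 kN

σ_allow = 365/2.3 = 158.7 MPa.
A = πd²/4 = π×118²/4 = 10940 mm².
F_allow = σ_allow × A = 158.7×10940 = 1.735×10^6 N.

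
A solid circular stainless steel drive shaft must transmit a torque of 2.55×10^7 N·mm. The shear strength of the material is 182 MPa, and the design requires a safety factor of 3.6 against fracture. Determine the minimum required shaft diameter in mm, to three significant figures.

Allowable shear stress τ_allow = 182/3.6 = 50.56 MPa.
For a solid shaft τ = 16T/(πd³), so d³ = 16T/(π τ_allow) = 16×2.5500×10^7/(π×50.56) = 2.569×10^6 mm³.
d = (2.569×10^6)^(1/3) = 137.0 mm.

d = 137 mm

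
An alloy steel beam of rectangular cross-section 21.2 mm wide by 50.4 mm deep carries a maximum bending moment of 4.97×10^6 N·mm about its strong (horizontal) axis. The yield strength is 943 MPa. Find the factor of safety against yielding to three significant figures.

n = 1.70

Section modulus S = bh²/6 = 21.2×50.4²/6 = 8975 mm³.
σ = M/S = 4970000/8975 = 553.7 MPa.
n = 943/553.7 = 1.703.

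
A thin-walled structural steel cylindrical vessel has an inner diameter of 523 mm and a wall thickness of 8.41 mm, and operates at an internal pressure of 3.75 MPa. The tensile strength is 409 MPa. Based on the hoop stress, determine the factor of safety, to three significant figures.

n = 3.51

σ_h = pD/(2t) = 3.75×523/(2×8.41) = 116.6 MPa.
n = 409/116.6 = 3.508.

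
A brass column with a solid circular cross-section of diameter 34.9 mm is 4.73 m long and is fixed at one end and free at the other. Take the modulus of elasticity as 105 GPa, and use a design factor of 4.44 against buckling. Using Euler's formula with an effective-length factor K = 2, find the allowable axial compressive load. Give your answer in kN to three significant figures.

I = πd⁴/64 = π×34.9⁴/64 = 72820 mm⁴.
Effective length L_e = KL = 2×4.73 m = 9460 mm.
Euler critical load P_cr = π²EI/L_e² = π²×105000×72820/9460² = 843.3 N.
P_allow = P_cr/n = 843.3/4.44 = 189.9 N.

P_allow = 0.190 kN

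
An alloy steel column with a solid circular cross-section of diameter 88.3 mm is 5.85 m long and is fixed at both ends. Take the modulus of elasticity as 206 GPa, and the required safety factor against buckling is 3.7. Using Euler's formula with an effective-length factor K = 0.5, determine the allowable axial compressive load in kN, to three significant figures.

I = πd⁴/64 = π×88.3⁴/64 = 2.984×10^6 mm⁴.
Effective length L_e = KL = 0.5×5.85 m = 2925 mm.
Euler critical load P_cr = π²EI/L_e² = π²×206000×2.984×10^6/2925² = 709100 N.
P_allow = P_cr/n = 709100/3.7 = 191700 N.

P_allow = 192 kN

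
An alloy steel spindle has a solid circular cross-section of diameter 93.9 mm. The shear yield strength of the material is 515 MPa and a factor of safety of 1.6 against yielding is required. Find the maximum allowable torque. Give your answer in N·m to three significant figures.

τ_allow = 515/1.6 = 321.9 MPa.
For a solid shaft T_allow = τ_allow·πd³/16; πd³/16 = π×93.9³/16 = 162600 mm³.
T_allow = 321.9×162600 = 5.233×10^7 N·mm = 52330 N·m.

T_allow = 52300 N·m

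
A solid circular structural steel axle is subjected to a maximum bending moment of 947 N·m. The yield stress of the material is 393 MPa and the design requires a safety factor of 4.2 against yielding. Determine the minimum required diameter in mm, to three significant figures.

σ_allow = 393/4.2 = 93.57 MPa.
For a solid circular section σ = 32M/(πd³), so d³ = 32M/(π σ_allow) = 32×947000/(π×93.57) = 103100 mm³.
d = 46.89 mm.

d = 46.9 mm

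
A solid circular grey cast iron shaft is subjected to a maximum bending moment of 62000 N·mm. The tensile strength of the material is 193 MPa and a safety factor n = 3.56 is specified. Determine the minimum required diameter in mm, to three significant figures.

d = 22.7 mm

σ_allow = 193/3.56 = 54.21 MPa.
For a solid circular section σ = 32M/(πd³), so d³ = 32M/(π σ_allow) = 32×62000/(π×54.21) = 11650 mm³.
d = 22.67 mm.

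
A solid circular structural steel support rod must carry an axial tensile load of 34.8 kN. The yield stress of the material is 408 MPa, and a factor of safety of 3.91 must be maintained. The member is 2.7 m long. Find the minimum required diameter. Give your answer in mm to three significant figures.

Allowable stress σ_allow = 408/3.91 = 104.3 MPa.
Required area A = F/σ_allow = 34800/104.3 = 333.5 mm².
A = πd²/4 → d = √(4A/π) = 20.61 mm.

d = 20.6 mm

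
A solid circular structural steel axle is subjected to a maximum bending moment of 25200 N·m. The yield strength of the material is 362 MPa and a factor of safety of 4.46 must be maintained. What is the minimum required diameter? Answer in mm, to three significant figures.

d = 147 mm

σ_allow = 362/4.46 = 81.17 MPa.
For a solid circular section σ = 32M/(πd³), so d³ = 32M/(π σ_allow) = 32×2.5200×10^7/(π×81.17) = 3.162×10^6 mm³.
d = 146.8 mm.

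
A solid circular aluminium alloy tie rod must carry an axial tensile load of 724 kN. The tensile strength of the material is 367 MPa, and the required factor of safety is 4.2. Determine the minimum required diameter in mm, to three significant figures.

d = 103 mm

Allowable stress σ_allow = 367/4.2 = 87.38 MPa.
Required area A = F/σ_allow = 724000/87.38 = 8286 mm².
A = πd²/4 → d = √(4A/π) = 102.7 mm.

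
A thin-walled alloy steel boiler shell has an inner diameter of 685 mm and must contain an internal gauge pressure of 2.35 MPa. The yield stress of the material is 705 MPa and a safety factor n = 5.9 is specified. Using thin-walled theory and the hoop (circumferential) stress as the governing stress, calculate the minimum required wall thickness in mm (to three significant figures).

t = 6.74 mm

σ_allow = 705/5.9 = 119.5 MPa.
Hoop stress σ_h = pD/(2t), so t = pD/(2σ_allow) = 2.35×685/(2×119.5) = 6.736 mm.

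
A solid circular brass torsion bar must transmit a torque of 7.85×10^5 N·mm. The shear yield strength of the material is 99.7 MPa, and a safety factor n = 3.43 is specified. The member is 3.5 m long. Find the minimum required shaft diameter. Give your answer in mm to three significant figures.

d = 51.6 mm

Allowable shear stress τ_allow = 99.7/3.43 = 29.07 MPa.
For a solid shaft τ = 16T/(πd³), so d³ = 16T/(π τ_allow) = 16×785000/(π×29.07) = 137500 mm³.
d = (137500)^(1/3) = 51.62 mm.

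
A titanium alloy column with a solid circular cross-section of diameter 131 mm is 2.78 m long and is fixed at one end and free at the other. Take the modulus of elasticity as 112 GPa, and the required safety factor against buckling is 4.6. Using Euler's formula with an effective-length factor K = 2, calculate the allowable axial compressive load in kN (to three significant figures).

P_allow = 112 kN

I = πd⁴/64 = π×131⁴/64 = 1.446×10^7 mm⁴.
Effective length L_e = KL = 2×2.78 m = 5560 mm.
Euler critical load P_cr = π²EI/L_e² = π²×112000×1.446×10^7/5560² = 516900 N.
P_allow = P_cr/n = 516900/4.6 = 112400 N.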